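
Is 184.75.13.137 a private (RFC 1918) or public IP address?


RFC 1918 private ranges:
  10.0.0.0/8 (10.0.0.0 - 10.255.255.255)
  172.16.0.0/12 (172.16.0.0 - 172.31.255.255)
  192.168.0.0/16 (192.168.0.0 - 192.168.255.255)
Public (not in any RFC 1918 range)


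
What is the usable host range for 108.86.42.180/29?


Network: 108.86.42.176
Broadcast: 108.86.42.183
First usable = network + 1
Last usable = broadcast - 1
Range: 108.86.42.177 to 108.86.42.182


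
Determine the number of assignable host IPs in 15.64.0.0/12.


Host bits = 32 - 12 = 20
Total addresses = 2^20 = 1048576
Usable = total - 2 (network and broadcast)
Usable hosts: 1048574


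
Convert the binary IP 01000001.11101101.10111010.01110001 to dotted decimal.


01000001 = 65
11101101 = 237
10111010 = 186
01110001 = 113
IP: 65.237.186.113


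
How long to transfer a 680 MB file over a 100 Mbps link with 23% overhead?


Effective throughput = 100 * (1 - 23/100) = 77 Mbps
File size in Mb = 680 * 8 = 5440 Mb
Time = 5440 / 77
Time = 70.6494 seconds


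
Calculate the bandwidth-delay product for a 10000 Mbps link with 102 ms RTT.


BDP = bandwidth * RTT
= 10000 Mbps * 102 ms
= 10000 * 1e6 * 102 / 1000 bits
= 1020000000 bits
= 127500000 bytes
= 124511.7188 KB
BDP = 1020000000 bits (127500000 bytes)


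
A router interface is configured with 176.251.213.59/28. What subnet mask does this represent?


/28 means 28 network bits, 4 host bits
Binary: 11111111111111111111111111110000
Mask: 255.255.255.240


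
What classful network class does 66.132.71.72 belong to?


First octet: 66
Binary: 01000010
0xxxxxxx -> Class A (1-126)
Class A, default mask 255.0.0.0 (/8)


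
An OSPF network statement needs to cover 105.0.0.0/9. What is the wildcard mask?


Subnet mask: 255.128.0.0
Wildcard = 255.255.255.255 - subnet mask
255 - 255 = 0
255 - 128 = 127
255 - 0 = 255
255 - 0 = 255
Wildcard: 0.127.255.255


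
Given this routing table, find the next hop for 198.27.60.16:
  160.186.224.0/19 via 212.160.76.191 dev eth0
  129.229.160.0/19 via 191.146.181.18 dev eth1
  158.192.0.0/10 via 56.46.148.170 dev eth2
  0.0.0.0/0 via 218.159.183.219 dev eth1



Longest prefix match for 198.27.60.16:
  /19 160.186.224.0: no
  /19 129.229.160.0: no
  /10 158.192.0.0: no
  /0 0.0.0.0: MATCH
Selected: next-hop 218.159.183.219 via eth1 (matched /0)


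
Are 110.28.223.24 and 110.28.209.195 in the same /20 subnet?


Mask: 255.255.240.0
110.28.223.24 AND mask = 110.28.208.0
110.28.209.195 AND mask = 110.28.208.0
Yes, same subnet (110.28.208.0)


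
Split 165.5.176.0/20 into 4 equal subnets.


New prefix = 20 + 2 = 22
Each subnet has 1024 addresses
  165.5.176.0/22
  165.5.180.0/22
  165.5.184.0/22
  165.5.188.0/22
Subnets: 165.5.176.0/22, 165.5.180.0/22, 165.5.184.0/22, 165.5.188.0/22


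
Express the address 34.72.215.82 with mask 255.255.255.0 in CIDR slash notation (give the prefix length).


Binary: 11111111.11111111.11111111.00000000
Count leading 1s
Prefix: /24


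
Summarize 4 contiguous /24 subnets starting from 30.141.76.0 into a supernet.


Original prefix: /24
Number of subnets: 4 = 2^2
New prefix = 24 - 2 = 22
Supernet: 30.141.76.0/22


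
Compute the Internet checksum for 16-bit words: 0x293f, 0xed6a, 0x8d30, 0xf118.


Sum all words (with carry folding):
+ 0x293f = 0x293f
+ 0xed6a = 0x16aa
+ 0x8d30 = 0xa3da
+ 0xf118 = 0x94f3
One's complement: ~0x94f3
Checksum = 0x6b0c


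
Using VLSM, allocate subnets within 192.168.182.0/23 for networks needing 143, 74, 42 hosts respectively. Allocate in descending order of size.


143 hosts -> /24 (254 usable): 192.168.182.0/24
74 hosts -> /25 (126 usable): 192.168.183.0/25
42 hosts -> /26 (62 usable): 192.168.183.128/26
Allocation: 192.168.182.0/24 (143 hosts, 254 usable); 192.168.183.0/25 (74 hosts, 126 usable); 192.168.183.128/26 (42 hosts, 62 usable)


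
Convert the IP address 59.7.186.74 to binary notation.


59 = 00111011
7 = 00000111
186 = 10111010
74 = 01001010
Binary: 00111011.00000111.10111010.01001010


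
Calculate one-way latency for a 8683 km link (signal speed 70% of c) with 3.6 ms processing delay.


Speed = 0.7 * 3e5 km/s = 210000 km/s
Propagation delay = 8683 / 210000 = 0.0413 s = 41.3476 ms
Processing delay = 3.6 ms
Total one-way latency = 44.9476 ms


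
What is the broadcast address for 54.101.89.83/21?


Network: 54.101.88.0/21
Host bits = 11
Set all host bits to 1:
Broadcast: 54.101.95.255


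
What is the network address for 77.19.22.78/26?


IP:   01001101.00010011.00010110.01001110
Mask: 11111111.11111111.11111111.11000000
AND operation:
Net:  01001101.00010011.00010110.01000000
Network: 77.19.22.64/26


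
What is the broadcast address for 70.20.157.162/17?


Network: 70.20.128.0/17
Host bits = 15
Set all host bits to 1:
Broadcast: 70.20.255.255


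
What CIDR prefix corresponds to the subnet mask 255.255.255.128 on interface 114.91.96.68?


Binary: 11111111.11111111.11111111.10000000
Count leading 1s
Prefix: /25


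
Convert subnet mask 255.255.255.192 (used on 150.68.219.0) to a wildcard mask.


Subnet mask: 255.255.255.192
Wildcard = 255.255.255.255 - subnet mask
255 - 255 = 0
255 - 255 = 0
255 - 255 = 0
255 - 192 = 63
Wildcard: 0.0.0.63


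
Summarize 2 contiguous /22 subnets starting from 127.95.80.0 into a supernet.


Original prefix: /22
Number of subnets: 2 = 2^1
New prefix = 22 - 1 = 21
Supernet: 127.95.80.0/21


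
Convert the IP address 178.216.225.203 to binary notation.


178 = 10110010
216 = 11011000
225 = 11100001
203 = 11001011
Binary: 10110010.11011000.11100001.11001011


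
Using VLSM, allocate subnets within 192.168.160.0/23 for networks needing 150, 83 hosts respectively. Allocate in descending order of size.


150 hosts -> /24 (254 usable): 192.168.160.0/24
83 hosts -> /25 (126 usable): 192.168.161.0/25
Allocation: 192.168.160.0/24 (150 hosts, 254 usable); 192.168.161.0/25 (83 hosts, 126 usable)


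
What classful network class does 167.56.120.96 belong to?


First octet: 167
Binary: 10100111
10xxxxxx -> Class B (128-191)
Class B, default mask 255.255.0.0 (/16)


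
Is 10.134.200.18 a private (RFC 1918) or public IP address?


RFC 1918 private ranges:
  10.0.0.0/8 (10.0.0.0 - 10.255.255.255)
  172.16.0.0/12 (172.16.0.0 - 172.31.255.255)
  192.168.0.0/16 (192.168.0.0 - 192.168.255.255)
Private (in 10.0.0.0/8)


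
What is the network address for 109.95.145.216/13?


IP:   01101101.01011111.10010001.11011000
Mask: 11111111.11111000.00000000.00000000
AND operation:
Net:  01101101.01011000.00000000.00000000
Network: 109.88.0.0/13


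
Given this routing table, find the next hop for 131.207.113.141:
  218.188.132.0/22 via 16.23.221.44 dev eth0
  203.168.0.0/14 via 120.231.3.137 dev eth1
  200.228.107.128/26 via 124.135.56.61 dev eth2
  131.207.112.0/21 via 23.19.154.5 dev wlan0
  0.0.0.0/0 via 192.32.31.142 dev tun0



Longest prefix match for 131.207.113.141:
  /22 218.188.132.0: no
  /14 203.168.0.0: no
  /26 200.228.107.128: no
  /21 131.207.112.0: MATCH
  /0 0.0.0.0: MATCH
Selected: next-hop 23.19.154.5 via wlan0 (matched /21)


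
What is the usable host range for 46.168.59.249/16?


Network: 46.168.0.0
Broadcast: 46.168.255.255
First usable = network + 1
Last usable = broadcast - 1
Range: 46.168.0.1 to 46.168.255.254


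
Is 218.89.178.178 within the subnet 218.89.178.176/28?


Subnet network: 218.89.178.176
Test IP AND mask: 218.89.178.176
Yes, 218.89.178.178 is in 218.89.178.176/28


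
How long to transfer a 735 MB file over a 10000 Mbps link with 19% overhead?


Effective throughput = 10000 * (1 - 19/100) = 8100.0 Mbps
File size in Mb = 735 * 8 = 5880 Mb
Time = 5880 / 8100.0
Time = 0.7259 seconds


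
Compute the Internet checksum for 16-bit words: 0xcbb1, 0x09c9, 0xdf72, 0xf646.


Sum all words (with carry folding):
+ 0xcbb1 = 0xcbb1
+ 0x09c9 = 0xd57a
+ 0xdf72 = 0xb4ed
+ 0xf646 = 0xab34
One's complement: ~0xab34
Checksum = 0x54cb


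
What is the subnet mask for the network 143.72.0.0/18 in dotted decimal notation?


/18 means 18 network bits, 14 host bits
Binary: 11111111111111111100000000000000
Mask: 255.255.192.0


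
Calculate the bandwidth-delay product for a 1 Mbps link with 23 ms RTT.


BDP = bandwidth * RTT
= 1 Mbps * 23 ms
= 1 * 1e6 * 23 / 1000 bits
= 23000 bits
= 2875 bytes
= 2.8076 KB
BDP = 23000 bits (2875 bytes)


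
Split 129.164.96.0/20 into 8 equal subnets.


New prefix = 20 + 3 = 23
Each subnet has 512 addresses
  129.164.96.0/23
  129.164.98.0/23
  129.164.100.0/23
  129.164.102.0/23
  129.164.104.0/23
  129.164.106.0/23
  129.164.108.0/23
  129.164.110.0/23
Subnets: 129.164.96.0/23, 129.164.98.0/23, 129.164.100.0/23, 129.164.102.0/23, 129.164.104.0/23, 129.164.106.0/23, 129.164.108.0/23, 129.164.110.0/23


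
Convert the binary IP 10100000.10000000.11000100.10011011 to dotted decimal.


10100000 = 160
10000000 = 128
11000100 = 196
10011011 = 155
IP: 160.128.196.155


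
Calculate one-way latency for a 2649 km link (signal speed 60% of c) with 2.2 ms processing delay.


Speed = 0.6 * 3e5 km/s = 180000 km/s
Propagation delay = 2649 / 180000 = 0.0147 s = 14.7167 ms
Processing delay = 2.2 ms
Total one-way latency = 16.9167 ms


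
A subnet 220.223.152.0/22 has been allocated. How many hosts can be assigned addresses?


Host bits = 32 - 22 = 10
Total addresses = 2^10 = 1024
Usable = total - 2 (network and broadcast)
Usable hosts: 1022


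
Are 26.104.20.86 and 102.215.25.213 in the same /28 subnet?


Mask: 255.255.255.240
26.104.20.86 AND mask = 26.104.20.80
102.215.25.213 AND mask = 102.215.25.208
No, different subnets (26.104.20.80 vs 102.215.25.208)


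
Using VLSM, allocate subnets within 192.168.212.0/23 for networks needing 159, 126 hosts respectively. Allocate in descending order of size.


159 hosts -> /24 (254 usable): 192.168.212.0/24
126 hosts -> /25 (126 usable): 192.168.213.0/25
Allocation: 192.168.212.0/24 (159 hosts, 254 usable); 192.168.213.0/25 (126 hosts, 126 usable)


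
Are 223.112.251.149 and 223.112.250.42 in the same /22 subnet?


Mask: 255.255.252.0
223.112.251.149 AND mask = 223.112.248.0
223.112.250.42 AND mask = 223.112.248.0
Yes, same subnet (223.112.248.0)


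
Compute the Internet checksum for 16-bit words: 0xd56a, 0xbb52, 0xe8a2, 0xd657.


Sum all words (with carry folding):
+ 0xd56a = 0xd56a
+ 0xbb52 = 0x90bd
+ 0xe8a2 = 0x7960
+ 0xd657 = 0x4fb8
One's complement: ~0x4fb8
Checksum = 0xb047


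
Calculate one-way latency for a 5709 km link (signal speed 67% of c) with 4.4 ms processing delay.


Speed = 0.67 * 3e5 km/s = 201000 km/s
Propagation delay = 5709 / 201000 = 0.0284 s = 28.403 ms
Processing delay = 4.4 ms
Total one-way latency = 32.803 ms


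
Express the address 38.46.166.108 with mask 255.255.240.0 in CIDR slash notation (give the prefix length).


Binary: 11111111.11111111.11110000.00000000
Count leading 1s
Prefix: /20


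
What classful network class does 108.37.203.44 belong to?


First octet: 108
Binary: 01101100
0xxxxxxx -> Class A (1-126)
Class A, default mask 255.0.0.0 (/8)


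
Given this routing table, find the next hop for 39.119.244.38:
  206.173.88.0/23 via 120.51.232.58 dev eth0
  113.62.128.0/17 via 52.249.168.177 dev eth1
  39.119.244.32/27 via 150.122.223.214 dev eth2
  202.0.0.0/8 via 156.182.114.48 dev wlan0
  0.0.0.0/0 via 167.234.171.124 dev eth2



Longest prefix match for 39.119.244.38:
  /23 206.173.88.0: no
  /17 113.62.128.0: no
  /27 39.119.244.32: MATCH
  /8 202.0.0.0: no
  /0 0.0.0.0: MATCH
Selected: next-hop 150.122.223.214 via eth2 (matched /27)


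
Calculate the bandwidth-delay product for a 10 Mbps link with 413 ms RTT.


BDP = bandwidth * RTT
= 10 Mbps * 413 ms
= 10 * 1e6 * 413 / 1000 bits
= 4130000 bits
= 516250 bytes
= 504.1504 KB
BDP = 4130000 bits (516250 bytes)


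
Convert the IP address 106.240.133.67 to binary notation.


106 = 01101010
240 = 11110000
133 = 10000101
67 = 01000011
Binary: 01101010.11110000.10000101.01000011


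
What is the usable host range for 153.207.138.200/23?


Network: 153.207.138.0
Broadcast: 153.207.139.255
First usable = network + 1
Last usable = broadcast - 1
Range: 153.207.138.1 to 153.207.139.254


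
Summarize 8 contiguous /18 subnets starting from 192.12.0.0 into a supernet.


Original prefix: /18
Number of subnets: 8 = 2^3
New prefix = 18 - 3 = 15
Supernet: 192.12.0.0/15


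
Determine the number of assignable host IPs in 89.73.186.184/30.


Host bits = 32 - 30 = 2
Total addresses = 2^2 = 4
Usable = total - 2 (network and broadcast)
Usable hosts: 2


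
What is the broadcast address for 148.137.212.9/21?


Network: 148.137.208.0/21
Host bits = 11
Set all host bits to 1:
Broadcast: 148.137.215.255


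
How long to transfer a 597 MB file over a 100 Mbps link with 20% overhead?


Effective throughput = 100 * (1 - 20/100) = 80 Mbps
File size in Mb = 597 * 8 = 4776 Mb
Time = 4776 / 80
Time = 59.7 seconds


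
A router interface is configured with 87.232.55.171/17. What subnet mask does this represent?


/17 means 17 network bits, 15 host bits
Binary: 11111111111111111000000000000000
Mask: 255.255.128.0


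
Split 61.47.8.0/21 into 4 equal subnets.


New prefix = 21 + 2 = 23
Each subnet has 512 addresses
  61.47.8.0/23
  61.47.10.0/23
  61.47.12.0/23
  61.47.14.0/23
Subnets: 61.47.8.0/23, 61.47.10.0/23, 61.47.12.0/23, 61.47.14.0/23


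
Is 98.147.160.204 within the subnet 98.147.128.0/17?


Subnet network: 98.147.128.0
Test IP AND mask: 98.147.128.0
Yes, 98.147.160.204 is in 98.147.128.0/17


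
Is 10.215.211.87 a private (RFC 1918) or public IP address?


RFC 1918 private ranges:
  10.0.0.0/8 (10.0.0.0 - 10.255.255.255)
  172.16.0.0/12 (172.16.0.0 - 172.31.255.255)
  192.168.0.0/16 (192.168.0.0 - 192.168.255.255)
Private (in 10.0.0.0/8)


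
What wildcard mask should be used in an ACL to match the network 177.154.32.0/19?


Subnet mask: 255.255.224.0
Wildcard = 255.255.255.255 - subnet mask
255 - 255 = 0
255 - 255 = 0
255 - 224 = 31
255 - 0 = 255
Wildcard: 0.0.31.255


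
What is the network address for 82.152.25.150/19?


IP:   01010010.10011000.00011001.10010110
Mask: 11111111.11111111.11100000.00000000
AND operation:
Net:  01010010.10011000.00000000.00000000
Network: 82.152.0.0/19


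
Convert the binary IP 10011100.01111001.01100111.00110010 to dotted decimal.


10011100 = 156
01111001 = 121
01100111 = 103
00110010 = 50
IP: 156.121.103.50


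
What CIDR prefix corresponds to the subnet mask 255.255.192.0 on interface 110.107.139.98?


Binary: 11111111.11111111.11000000.00000000
Count leading 1s
Prefix: /18


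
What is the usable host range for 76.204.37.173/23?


Network: 76.204.36.0
Broadcast: 76.204.37.255
First usable = network + 1
Last usable = broadcast - 1
Range: 76.204.36.1 to 76.204.37.254


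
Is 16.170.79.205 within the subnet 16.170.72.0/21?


Subnet network: 16.170.72.0
Test IP AND mask: 16.170.72.0
Yes, 16.170.79.205 is in 16.170.72.0/21


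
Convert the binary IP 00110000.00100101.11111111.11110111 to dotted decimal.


00110000 = 48
00100101 = 37
11111111 = 255
11110111 = 247
IP: 48.37.255.247


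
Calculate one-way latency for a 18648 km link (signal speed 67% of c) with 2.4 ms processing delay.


Speed = 0.67 * 3e5 km/s = 201000 km/s
Propagation delay = 18648 / 201000 = 0.0928 s = 92.7761 ms
Processing delay = 2.4 ms
Total one-way latency = 95.1761 ms


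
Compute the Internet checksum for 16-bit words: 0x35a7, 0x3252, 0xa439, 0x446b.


Sum all words (with carry folding):
+ 0x35a7 = 0x35a7
+ 0x3252 = 0x67f9
+ 0xa439 = 0x0c33
+ 0x446b = 0x509e
One's complement: ~0x509e
Checksum = 0xaf61


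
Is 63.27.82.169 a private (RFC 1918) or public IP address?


RFC 1918 private ranges:
  10.0.0.0/8 (10.0.0.0 - 10.255.255.255)
  172.16.0.0/12 (172.16.0.0 - 172.31.255.255)
  192.168.0.0/16 (192.168.0.0 - 192.168.255.255)
Public (not in any RFC 1918 range)


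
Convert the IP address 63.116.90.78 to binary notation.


63 = 00111111
116 = 01110100
90 = 01011010
78 = 01001110
Binary: 00111111.01110100.01011010.01001110


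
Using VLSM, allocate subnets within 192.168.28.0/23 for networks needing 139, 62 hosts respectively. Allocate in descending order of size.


139 hosts -> /24 (254 usable): 192.168.28.0/24
62 hosts -> /26 (62 usable): 192.168.29.0/26
Allocation: 192.168.28.0/24 (139 hosts, 254 usable); 192.168.29.0/26 (62 hosts, 62 usable)


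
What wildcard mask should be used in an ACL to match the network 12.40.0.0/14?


Subnet mask: 255.252.0.0
Wildcard = 255.255.255.255 - subnet mask
255 - 255 = 0
255 - 252 = 3
255 - 0 = 255
255 - 0 = 255
Wildcard: 0.3.255.255


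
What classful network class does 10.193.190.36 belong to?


First octet: 10
Binary: 00001010
0xxxxxxx -> Class A (1-126)
Class A, default mask 255.0.0.0 (/8)


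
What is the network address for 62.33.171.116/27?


IP:   00111110.00100001.10101011.01110100
Mask: 11111111.11111111.11111111.11100000
AND operation:
Net:  00111110.00100001.10101011.01100000
Network: 62.33.171.96/27


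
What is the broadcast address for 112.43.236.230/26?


Network: 112.43.236.192/26
Host bits = 6
Set all host bits to 1:
Broadcast: 112.43.236.255


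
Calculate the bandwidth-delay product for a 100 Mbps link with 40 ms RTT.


BDP = bandwidth * RTT
= 100 Mbps * 40 ms
= 100 * 1e6 * 40 / 1000 bits
= 4000000 bits
= 500000 bytes
= 488.2812 KB
BDP = 4000000 bits (500000 bytes)


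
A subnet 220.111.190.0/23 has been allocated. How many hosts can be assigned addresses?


Host bits = 32 - 23 = 9
Total addresses = 2^9 = 512
Usable = total - 2 (network and broadcast)
Usable hosts: 510


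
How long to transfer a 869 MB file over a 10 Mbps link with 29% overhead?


Effective throughput = 10 * (1 - 29/100) = 7.1 Mbps
File size in Mb = 869 * 8 = 6952 Mb
Time = 6952 / 7.1
Time = 979.1549 seconds


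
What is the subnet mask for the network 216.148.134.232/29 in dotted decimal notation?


/29 means 29 network bits, 3 host bits
Binary: 11111111111111111111111111111000
Mask: 255.255.255.248


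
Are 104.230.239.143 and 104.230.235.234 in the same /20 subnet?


Mask: 255.255.240.0
104.230.239.143 AND mask = 104.230.224.0
104.230.235.234 AND mask = 104.230.224.0
Yes, same subnet (104.230.224.0)


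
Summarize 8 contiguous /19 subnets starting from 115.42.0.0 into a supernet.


Original prefix: /19
Number of subnets: 8 = 2^3
New prefix = 19 - 3 = 16
Supernet: 115.42.0.0/16


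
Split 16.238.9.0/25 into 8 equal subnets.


New prefix = 25 + 3 = 28
Each subnet has 16 addresses
  16.238.9.0/28
  16.238.9.16/28
  16.238.9.32/28
  16.238.9.48/28
  16.238.9.64/28
  16.238.9.80/28
  16.238.9.96/28
  16.238.9.112/28
Subnets: 16.238.9.0/28, 16.238.9.16/28, 16.238.9.32/28, 16.238.9.48/28, 16.238.9.64/28, 16.238.9.80/28, 16.238.9.96/28, 16.238.9.112/28


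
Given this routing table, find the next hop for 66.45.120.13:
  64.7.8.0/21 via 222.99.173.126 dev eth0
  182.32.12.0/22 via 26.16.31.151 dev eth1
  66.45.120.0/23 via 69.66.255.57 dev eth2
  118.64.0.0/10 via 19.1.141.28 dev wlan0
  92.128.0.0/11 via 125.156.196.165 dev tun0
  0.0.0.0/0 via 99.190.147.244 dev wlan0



Longest prefix match for 66.45.120.13:
  /21 64.7.8.0: no
  /22 182.32.12.0: no
  /23 66.45.120.0: MATCH
  /10 118.64.0.0: no
  /11 92.128.0.0: no
  /0 0.0.0.0: MATCH
Selected: next-hop 69.66.255.57 via eth2 (matched /23)


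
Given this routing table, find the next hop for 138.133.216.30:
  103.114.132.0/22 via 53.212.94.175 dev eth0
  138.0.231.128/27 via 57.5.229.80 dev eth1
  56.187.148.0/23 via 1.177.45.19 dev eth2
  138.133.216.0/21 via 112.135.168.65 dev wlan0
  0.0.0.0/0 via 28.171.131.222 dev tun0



Longest prefix match for 138.133.216.30:
  /22 103.114.132.0: no
  /27 138.0.231.128: no
  /23 56.187.148.0: no
  /21 138.133.216.0: MATCH
  /0 0.0.0.0: MATCH
Selected: next-hop 112.135.168.65 via wlan0 (matched /21)


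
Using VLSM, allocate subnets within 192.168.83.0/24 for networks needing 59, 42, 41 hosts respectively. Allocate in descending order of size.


59 hosts -> /26 (62 usable): 192.168.83.0/26
42 hosts -> /26 (62 usable): 192.168.83.64/26
41 hosts -> /26 (62 usable): 192.168.83.128/26
Allocation: 192.168.83.0/26 (59 hosts, 62 usable); 192.168.83.64/26 (42 hosts, 62 usable); 192.168.83.128/26 (41 hosts, 62 usable)


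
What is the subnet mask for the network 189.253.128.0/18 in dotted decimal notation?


/18 means 18 network bits, 14 host bits
Binary: 11111111111111111100000000000000
Mask: 255.255.192.0


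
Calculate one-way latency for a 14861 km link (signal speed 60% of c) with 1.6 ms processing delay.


Speed = 0.6 * 3e5 km/s = 180000 km/s
Propagation delay = 14861 / 180000 = 0.0826 s = 82.5611 ms
Processing delay = 1.6 ms
Total one-way latency = 84.1611 ms


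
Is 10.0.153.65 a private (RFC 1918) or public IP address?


RFC 1918 private ranges:
  10.0.0.0/8 (10.0.0.0 - 10.255.255.255)
  172.16.0.0/12 (172.16.0.0 - 172.31.255.255)
  192.168.0.0/16 (192.168.0.0 - 192.168.255.255)
Private (in 10.0.0.0/8)


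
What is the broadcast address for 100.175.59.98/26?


Network: 100.175.59.64/26
Host bits = 6
Set all host bits to 1:
Broadcast: 100.175.59.127


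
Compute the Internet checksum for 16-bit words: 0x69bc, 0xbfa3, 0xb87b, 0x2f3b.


Sum all words (with carry folding):
+ 0x69bc = 0x69bc
+ 0xbfa3 = 0x2960
+ 0xb87b = 0xe1db
+ 0x2f3b = 0x1117
One's complement: ~0x1117
Checksum = 0xeee8


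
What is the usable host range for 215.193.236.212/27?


Network: 215.193.236.192
Broadcast: 215.193.236.223
First usable = network + 1
Last usable = broadcast - 1
Range: 215.193.236.193 to 215.193.236.222


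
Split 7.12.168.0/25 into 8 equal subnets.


New prefix = 25 + 3 = 28
Each subnet has 16 addresses
  7.12.168.0/28
  7.12.168.16/28
  7.12.168.32/28
  7.12.168.48/28
  7.12.168.64/28
  7.12.168.80/28
  7.12.168.96/28
  7.12.168.112/28
Subnets: 7.12.168.0/28, 7.12.168.16/28, 7.12.168.32/28, 7.12.168.48/28, 7.12.168.64/28, 7.12.168.80/28, 7.12.168.96/28, 7.12.168.112/28


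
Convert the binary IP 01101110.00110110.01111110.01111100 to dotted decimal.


01101110 = 110
00110110 = 54
01111110 = 126
01111100 = 124
IP: 110.54.126.124


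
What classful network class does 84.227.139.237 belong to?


First octet: 84
Binary: 01010100
0xxxxxxx -> Class A (1-126)
Class A, default mask 255.0.0.0 (/8)


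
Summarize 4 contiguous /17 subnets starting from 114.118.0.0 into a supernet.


Original prefix: /17
Number of subnets: 4 = 2^2
New prefix = 17 - 2 = 15
Supernet: 114.118.0.0/15


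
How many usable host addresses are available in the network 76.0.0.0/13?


Host bits = 32 - 13 = 19
Total addresses = 2^19 = 524288
Usable = total - 2 (network and broadcast)
Usable hosts: 524286


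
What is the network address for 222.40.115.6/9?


IP:   11011110.00101000.01110011.00000110
Mask: 11111111.10000000.00000000.00000000
AND operation:
Net:  11011110.00000000.00000000.00000000
Network: 222.0.0.0/9


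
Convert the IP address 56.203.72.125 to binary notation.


56 = 00111000
203 = 11001011
72 = 01001000
125 = 01111101
Binary: 00111000.11001011.01001000.01111101


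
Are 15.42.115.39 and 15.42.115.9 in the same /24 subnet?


Mask: 255.255.255.0
15.42.115.39 AND mask = 15.42.115.0
15.42.115.9 AND mask = 15.42.115.0
Yes, same subnet (15.42.115.0)


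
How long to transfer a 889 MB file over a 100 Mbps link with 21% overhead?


Effective throughput = 100 * (1 - 21/100) = 79 Mbps
File size in Mb = 889 * 8 = 7112 Mb
Time = 7112 / 79
Time = 90.0253 seconds


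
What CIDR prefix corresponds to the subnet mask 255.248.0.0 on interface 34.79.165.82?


Binary: 11111111.11111000.00000000.00000000
Count leading 1s
Prefix: /13


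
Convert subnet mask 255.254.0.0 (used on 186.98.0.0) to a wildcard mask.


Subnet mask: 255.254.0.0
Wildcard = 255.255.255.255 - subnet mask
255 - 255 = 0
255 - 254 = 1
255 - 0 = 255
255 - 0 = 255
Wildcard: 0.1.255.255


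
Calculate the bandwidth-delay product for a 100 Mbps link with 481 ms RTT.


BDP = bandwidth * RTT
= 100 Mbps * 481 ms
= 100 * 1e6 * 481 / 1000 bits
= 48100000 bits
= 6012500 bytes
= 5871.582 KB
BDP = 48100000 bits (6012500 bytes)


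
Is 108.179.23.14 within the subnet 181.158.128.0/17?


Subnet network: 181.158.128.0
Test IP AND mask: 108.179.0.0
No, 108.179.23.14 is not in 181.158.128.0/17


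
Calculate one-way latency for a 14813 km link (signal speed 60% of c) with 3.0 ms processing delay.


Speed = 0.6 * 3e5 km/s = 180000 km/s
Propagation delay = 14813 / 180000 = 0.0823 s = 82.2944 ms
Processing delay = 3.0 ms
Total one-way latency = 85.2944 ms


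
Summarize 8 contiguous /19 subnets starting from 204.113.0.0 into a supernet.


Original prefix: /19
Number of subnets: 8 = 2^3
New prefix = 19 - 3 = 16
Supernet: 204.113.0.0/16


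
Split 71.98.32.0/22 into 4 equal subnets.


New prefix = 22 + 2 = 24
Each subnet has 256 addresses
  71.98.32.0/24
  71.98.33.0/24
  71.98.34.0/24
  71.98.35.0/24
Subnets: 71.98.32.0/24, 71.98.33.0/24, 71.98.34.0/24, 71.98.35.0/24


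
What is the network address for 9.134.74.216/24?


IP:   00001001.10000110.01001010.11011000
Mask: 11111111.11111111.11111111.00000000
AND operation:
Net:  00001001.10000110.01001010.00000000
Network: 9.134.74.0/24


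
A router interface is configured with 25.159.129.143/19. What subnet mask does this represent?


/19 means 19 network bits, 13 host bits
Binary: 11111111111111111110000000000000
Mask: 255.255.224.0


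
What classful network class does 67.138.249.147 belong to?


First octet: 67
Binary: 01000011
0xxxxxxx -> Class A (1-126)
Class A, default mask 255.0.0.0 (/8)


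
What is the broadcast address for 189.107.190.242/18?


Network: 189.107.128.0/18
Host bits = 14
Set all host bits to 1:
Broadcast: 189.107.191.255


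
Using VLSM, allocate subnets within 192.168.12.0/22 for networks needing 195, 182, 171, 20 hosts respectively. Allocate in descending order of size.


195 hosts -> /24 (254 usable): 192.168.12.0/24
182 hosts -> /24 (254 usable): 192.168.13.0/24
171 hosts -> /24 (254 usable): 192.168.14.0/24
20 hosts -> /27 (30 usable): 192.168.15.0/27
Allocation: 192.168.12.0/24 (195 hosts, 254 usable); 192.168.13.0/24 (182 hosts, 254 usable); 192.168.14.0/24 (171 hosts, 254 usable); 192.168.15.0/27 (20 hosts, 30 usable)


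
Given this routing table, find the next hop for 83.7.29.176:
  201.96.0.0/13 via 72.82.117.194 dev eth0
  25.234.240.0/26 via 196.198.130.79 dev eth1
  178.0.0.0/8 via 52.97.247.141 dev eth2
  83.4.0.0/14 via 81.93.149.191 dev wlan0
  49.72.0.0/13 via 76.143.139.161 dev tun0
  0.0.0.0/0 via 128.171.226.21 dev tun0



Longest prefix match for 83.7.29.176:
  /13 201.96.0.0: no
  /26 25.234.240.0: no
  /8 178.0.0.0: no
  /14 83.4.0.0: MATCH
  /13 49.72.0.0: no
  /0 0.0.0.0: MATCH
Selected: next-hop 81.93.149.191 via wlan0 (matched /14)


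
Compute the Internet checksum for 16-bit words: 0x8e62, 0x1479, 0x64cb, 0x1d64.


Sum all words (with carry folding):
+ 0x8e62 = 0x8e62
+ 0x1479 = 0xa2db
+ 0x64cb = 0x07a7
+ 0x1d64 = 0x250b
One's complement: ~0x250b
Checksum = 0xdaf4


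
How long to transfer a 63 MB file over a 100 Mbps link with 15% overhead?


Effective throughput = 100 * (1 - 15/100) = 85 Mbps
File size in Mb = 63 * 8 = 504 Mb
Time = 504 / 85
Time = 5.9294 seconds


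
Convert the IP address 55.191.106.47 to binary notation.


55 = 00110111
191 = 10111111
106 = 01101010
47 = 00101111
Binary: 00110111.10111111.01101010.00101111


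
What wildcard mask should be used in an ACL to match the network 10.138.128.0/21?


Subnet mask: 255.255.248.0
Wildcard = 255.255.255.255 - subnet mask
255 - 255 = 0
255 - 255 = 0
255 - 248 = 7
255 - 0 = 255
Wildcard: 0.0.7.255


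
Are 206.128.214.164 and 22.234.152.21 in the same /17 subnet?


Mask: 255.255.128.0
206.128.214.164 AND mask = 206.128.128.0
22.234.152.21 AND mask = 22.234.128.0
No, different subnets (206.128.128.0 vs 22.234.128.0)


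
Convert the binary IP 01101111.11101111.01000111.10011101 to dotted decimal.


01101111 = 111
11101111 = 239
01000111 = 71
10011101 = 157
IP: 111.239.71.157


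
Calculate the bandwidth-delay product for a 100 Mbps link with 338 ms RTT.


BDP = bandwidth * RTT
= 100 Mbps * 338 ms
= 100 * 1e6 * 338 / 1000 bits
= 33800000 bits
= 4225000 bytes
= 4125.9766 KB
BDP = 33800000 bits (4225000 bytes)


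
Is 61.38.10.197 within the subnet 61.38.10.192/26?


Subnet network: 61.38.10.192
Test IP AND mask: 61.38.10.192
Yes, 61.38.10.197 is in 61.38.10.192/26


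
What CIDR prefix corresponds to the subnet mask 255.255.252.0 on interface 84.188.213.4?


Binary: 11111111.11111111.11111100.00000000
Count leading 1s
Prefix: /22


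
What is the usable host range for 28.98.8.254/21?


Network: 28.98.8.0
Broadcast: 28.98.15.255
First usable = network + 1
Last usable = broadcast - 1
Range: 28.98.8.1 to 28.98.15.254


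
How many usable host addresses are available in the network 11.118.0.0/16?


Host bits = 32 - 16 = 16
Total addresses = 2^16 = 65536
Usable = total - 2 (network and broadcast)
Usable hosts: 65534


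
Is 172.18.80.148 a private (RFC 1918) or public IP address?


RFC 1918 private ranges:
  10.0.0.0/8 (10.0.0.0 - 10.255.255.255)
  172.16.0.0/12 (172.16.0.0 - 172.31.255.255)
  192.168.0.0/16 (192.168.0.0 - 192.168.255.255)
Private (in 172.16.0.0/12)


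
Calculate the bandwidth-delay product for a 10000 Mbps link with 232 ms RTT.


BDP = bandwidth * RTT
= 10000 Mbps * 232 ms
= 10000 * 1e6 * 232 / 1000 bits
= 2320000000 bits
= 290000000 bytes
= 283203.125 KB
BDP = 2320000000 bits (290000000 bytes)


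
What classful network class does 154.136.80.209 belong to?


First octet: 154
Binary: 10011010
10xxxxxx -> Class B (128-191)
Class B, default mask 255.255.0.0 (/16)


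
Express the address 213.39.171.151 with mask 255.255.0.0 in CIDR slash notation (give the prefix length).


Binary: 11111111.11111111.00000000.00000000
Count leading 1s
Prefix: /16


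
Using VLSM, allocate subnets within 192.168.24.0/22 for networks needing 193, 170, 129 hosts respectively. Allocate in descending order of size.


193 hosts -> /24 (254 usable): 192.168.24.0/24
170 hosts -> /24 (254 usable): 192.168.25.0/24
129 hosts -> /24 (254 usable): 192.168.26.0/24
Allocation: 192.168.24.0/24 (193 hosts, 254 usable); 192.168.25.0/24 (170 hosts, 254 usable); 192.168.26.0/24 (129 hosts, 254 usable)


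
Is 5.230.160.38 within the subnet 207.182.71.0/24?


Subnet network: 207.182.71.0
Test IP AND mask: 5.230.160.0
No, 5.230.160.38 is not in 207.182.71.0/24


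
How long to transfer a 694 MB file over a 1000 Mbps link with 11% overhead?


Effective throughput = 1000 * (1 - 11/100) = 890 Mbps
File size in Mb = 694 * 8 = 5552 Mb
Time = 5552 / 890
Time = 6.2382 seconds


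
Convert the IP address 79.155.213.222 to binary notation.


79 = 01001111
155 = 10011011
213 = 11010101
222 = 11011110
Binary: 01001111.10011011.11010101.11011110


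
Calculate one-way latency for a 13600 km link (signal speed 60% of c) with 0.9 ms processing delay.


Speed = 0.6 * 3e5 km/s = 180000 km/s
Propagation delay = 13600 / 180000 = 0.0756 s = 75.5556 ms
Processing delay = 0.9 ms
Total one-way latency = 76.4556 ms


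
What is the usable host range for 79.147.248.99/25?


Network: 79.147.248.0
Broadcast: 79.147.248.127
First usable = network + 1
Last usable = broadcast - 1
Range: 79.147.248.1 to 79.147.248.126


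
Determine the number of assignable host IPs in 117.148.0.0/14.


Host bits = 32 - 14 = 18
Total addresses = 2^18 = 262144
Usable = total - 2 (network and broadcast)
Usable hosts: 262142


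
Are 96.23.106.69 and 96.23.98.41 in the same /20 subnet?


Mask: 255.255.240.0
96.23.106.69 AND mask = 96.23.96.0
96.23.98.41 AND mask = 96.23.96.0
Yes, same subnet (96.23.96.0)


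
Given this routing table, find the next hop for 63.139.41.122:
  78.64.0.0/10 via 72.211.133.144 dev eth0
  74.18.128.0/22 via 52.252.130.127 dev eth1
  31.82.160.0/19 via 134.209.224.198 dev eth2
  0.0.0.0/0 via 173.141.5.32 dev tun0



Longest prefix match for 63.139.41.122:
  /10 78.64.0.0: no
  /22 74.18.128.0: no
  /19 31.82.160.0: no
  /0 0.0.0.0: MATCH
Selected: next-hop 173.141.5.32 via tun0 (matched /0)


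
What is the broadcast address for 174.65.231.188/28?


Network: 174.65.231.176/28
Host bits = 4
Set all host bits to 1:
Broadcast: 174.65.231.191


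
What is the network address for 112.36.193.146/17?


IP:   01110000.00100100.11000001.10010010
Mask: 11111111.11111111.10000000.00000000
AND operation:
Net:  01110000.00100100.10000000.00000000
Network: 112.36.128.0/17


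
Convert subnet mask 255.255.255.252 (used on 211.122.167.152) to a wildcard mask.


Subnet mask: 255.255.255.252
Wildcard = 255.255.255.255 - subnet mask
255 - 255 = 0
255 - 255 = 0
255 - 255 = 0
255 - 252 = 3
Wildcard: 0.0.0.3


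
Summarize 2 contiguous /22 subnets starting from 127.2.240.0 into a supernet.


Original prefix: /22
Number of subnets: 2 = 2^1
New prefix = 22 - 1 = 21
Supernet: 127.2.240.0/21


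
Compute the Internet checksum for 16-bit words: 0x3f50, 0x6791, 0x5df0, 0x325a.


Sum all words (with carry folding):
+ 0x3f50 = 0x3f50
+ 0x6791 = 0xa6e1
+ 0x5df0 = 0x04d2
+ 0x325a = 0x372c
One's complement: ~0x372c
Checksum = 0xc8d3


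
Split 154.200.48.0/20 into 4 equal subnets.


New prefix = 20 + 2 = 22
Each subnet has 1024 addresses
  154.200.48.0/22
  154.200.52.0/22
  154.200.56.0/22
  154.200.60.0/22
Subnets: 154.200.48.0/22, 154.200.52.0/22, 154.200.56.0/22, 154.200.60.0/22


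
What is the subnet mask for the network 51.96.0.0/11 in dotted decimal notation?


/11 means 11 network bits, 21 host bits
Binary: 11111111111000000000000000000000
Mask: 255.224.0.0


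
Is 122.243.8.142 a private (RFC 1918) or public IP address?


RFC 1918 private ranges:
  10.0.0.0/8 (10.0.0.0 - 10.255.255.255)
  172.16.0.0/12 (172.16.0.0 - 172.31.255.255)
  192.168.0.0/16 (192.168.0.0 - 192.168.255.255)
Public (not in any RFC 1918 range)


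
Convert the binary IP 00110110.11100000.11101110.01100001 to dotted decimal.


00110110 = 54
11100000 = 224
11101110 = 238
01100001 = 97
IP: 54.224.238.97


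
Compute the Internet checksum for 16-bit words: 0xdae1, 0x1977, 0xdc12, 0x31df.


Sum all words (with carry folding):
+ 0xdae1 = 0xdae1
+ 0x1977 = 0xf458
+ 0xdc12 = 0xd06b
+ 0x31df = 0x024b
One's complement: ~0x024b
Checksum = 0xfdb4


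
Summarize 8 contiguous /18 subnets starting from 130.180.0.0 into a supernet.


Original prefix: /18
Number of subnets: 8 = 2^3
New prefix = 18 - 3 = 15
Supernet: 130.180.0.0/15


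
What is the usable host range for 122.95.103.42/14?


Network: 122.92.0.0
Broadcast: 122.95.255.255
First usable = network + 1
Last usable = broadcast - 1
Range: 122.92.0.1 to 122.95.255.254


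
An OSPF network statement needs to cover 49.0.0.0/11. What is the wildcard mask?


Subnet mask: 255.224.0.0
Wildcard = 255.255.255.255 - subnet mask
255 - 255 = 0
255 - 224 = 31
255 - 0 = 255
255 - 0 = 255
Wildcard: 0.31.255.255


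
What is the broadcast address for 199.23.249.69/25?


Network: 199.23.249.0/25
Host bits = 7
Set all host bits to 1:
Broadcast: 199.23.249.127


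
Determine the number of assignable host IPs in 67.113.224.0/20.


Host bits = 32 - 20 = 12
Total addresses = 2^12 = 4096
Usable = total - 2 (network and broadcast)
Usable hosts: 4094


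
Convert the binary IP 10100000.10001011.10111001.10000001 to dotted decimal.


10100000 = 160
10001011 = 139
10111001 = 185
10000001 = 129
IP: 160.139.185.129


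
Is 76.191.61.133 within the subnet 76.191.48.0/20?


Subnet network: 76.191.48.0
Test IP AND mask: 76.191.48.0
Yes, 76.191.61.133 is in 76.191.48.0/20


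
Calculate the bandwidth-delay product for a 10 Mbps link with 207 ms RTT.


BDP = bandwidth * RTT
= 10 Mbps * 207 ms
= 10 * 1e6 * 207 / 1000 bits
= 2070000 bits
= 258750 bytes
= 252.6855 KB
BDP = 2070000 bits (258750 bytes)


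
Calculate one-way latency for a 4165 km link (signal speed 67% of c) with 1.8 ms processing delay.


Speed = 0.67 * 3e5 km/s = 201000 km/s
Propagation delay = 4165 / 201000 = 0.0207 s = 20.7214 ms
Processing delay = 1.8 ms
Total one-way latency = 22.5214 ms


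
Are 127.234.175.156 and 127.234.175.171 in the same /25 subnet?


Mask: 255.255.255.128
127.234.175.156 AND mask = 127.234.175.128
127.234.175.171 AND mask = 127.234.175.128
Yes, same subnet (127.234.175.128)


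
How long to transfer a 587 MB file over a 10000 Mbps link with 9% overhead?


Effective throughput = 10000 * (1 - 9/100) = 9100 Mbps
File size in Mb = 587 * 8 = 4696 Mb
Time = 4696 / 9100
Time = 0.516 seconds


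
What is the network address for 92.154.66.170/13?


IP:   01011100.10011010.01000010.10101010
Mask: 11111111.11111000.00000000.00000000
AND operation:
Net:  01011100.10011000.00000000.00000000
Network: 92.152.0.0/13


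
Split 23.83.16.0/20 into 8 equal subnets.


New prefix = 20 + 3 = 23
Each subnet has 512 addresses
  23.83.16.0/23
  23.83.18.0/23
  23.83.20.0/23
  23.83.22.0/23
  23.83.24.0/23
  23.83.26.0/23
  23.83.28.0/23
  23.83.30.0/23
Subnets: 23.83.16.0/23, 23.83.18.0/23, 23.83.20.0/23, 23.83.22.0/23, 23.83.24.0/23, 23.83.26.0/23, 23.83.28.0/23, 23.83.30.0/23


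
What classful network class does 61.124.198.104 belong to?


First octet: 61
Binary: 00111101
0xxxxxxx -> Class A (1-126)
Class A, default mask 255.0.0.0 (/8)


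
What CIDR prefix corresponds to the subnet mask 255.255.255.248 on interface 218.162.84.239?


Binary: 11111111.11111111.11111111.11111000
Count leading 1s
Prefix: /29


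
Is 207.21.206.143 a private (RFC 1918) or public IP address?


RFC 1918 private ranges:
  10.0.0.0/8 (10.0.0.0 - 10.255.255.255)
  172.16.0.0/12 (172.16.0.0 - 172.31.255.255)
  192.168.0.0/16 (192.168.0.0 - 192.168.255.255)
Public (not in any RFC 1918 range)


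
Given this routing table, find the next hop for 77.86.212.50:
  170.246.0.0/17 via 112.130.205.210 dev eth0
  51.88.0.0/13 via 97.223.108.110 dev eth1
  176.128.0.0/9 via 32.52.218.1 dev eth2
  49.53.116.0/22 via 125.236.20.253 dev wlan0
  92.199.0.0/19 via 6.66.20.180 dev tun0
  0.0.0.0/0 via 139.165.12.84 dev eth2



Longest prefix match for 77.86.212.50:
  /17 170.246.0.0: no
  /13 51.88.0.0: no
  /9 176.128.0.0: no
  /22 49.53.116.0: no
  /19 92.199.0.0: no
  /0 0.0.0.0: MATCH
Selected: next-hop 139.165.12.84 via eth2 (matched /0)


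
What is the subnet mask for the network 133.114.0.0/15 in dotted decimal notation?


/15 means 15 network bits, 17 host bits
Binary: 11111111111111100000000000000000
Mask: 255.254.0.0


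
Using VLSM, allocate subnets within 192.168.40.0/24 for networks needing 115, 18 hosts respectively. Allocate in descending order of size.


115 hosts -> /25 (126 usable): 192.168.40.0/25
18 hosts -> /27 (30 usable): 192.168.40.128/27
Allocation: 192.168.40.0/25 (115 hosts, 126 usable); 192.168.40.128/27 (18 hosts, 30 usable)


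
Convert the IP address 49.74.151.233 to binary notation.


49 = 00110001
74 = 01001010
151 = 10010111
233 = 11101001
Binary: 00110001.01001010.10010111.11101001


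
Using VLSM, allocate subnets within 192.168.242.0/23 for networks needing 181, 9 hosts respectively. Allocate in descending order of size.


181 hosts -> /24 (254 usable): 192.168.242.0/24
9 hosts -> /28 (14 usable): 192.168.243.0/28
Allocation: 192.168.242.0/24 (181 hosts, 254 usable); 192.168.243.0/28 (9 hosts, 14 usable)


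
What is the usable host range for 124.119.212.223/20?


Network: 124.119.208.0
Broadcast: 124.119.223.255
First usable = network + 1
Last usable = broadcast - 1
Range: 124.119.208.1 to 124.119.223.254
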